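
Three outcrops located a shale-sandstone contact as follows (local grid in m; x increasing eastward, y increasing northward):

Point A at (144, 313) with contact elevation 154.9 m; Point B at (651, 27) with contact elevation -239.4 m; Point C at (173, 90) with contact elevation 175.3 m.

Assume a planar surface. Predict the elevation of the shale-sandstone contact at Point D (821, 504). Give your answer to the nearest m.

-491 m

Two edge vectors: Point A→Point B = (507, -286, -394.3), Point A→Point C = (29, -223, 20.4).
Normal n = (Point A→Point B) × (Point A→Point C) = (-93763.3, -21777.5, -104767).
So ∂z/∂x = −n_x/n_z = −0.89497 and ∂z/∂y = −n_y/n_z = −0.20787.
Intercept c from Point A: 154.9 + 128.88 + 65.06 = 348.84.
At (821, 504): z = −734.8 − 104.8 + 348.84 = -490.7 m.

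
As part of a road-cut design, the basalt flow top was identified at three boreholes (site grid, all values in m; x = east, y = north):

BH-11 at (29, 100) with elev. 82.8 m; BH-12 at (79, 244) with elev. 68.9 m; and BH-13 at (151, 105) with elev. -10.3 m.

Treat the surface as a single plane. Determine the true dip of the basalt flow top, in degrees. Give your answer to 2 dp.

38.27°

Let the plane be z = a·x + b·y + c.
BH-12−BH-11: 50a + 144b = −13.9;  BH-13−BH-11: 122a + 5b = −93.1.
Solving gives a = −0.77012, b = 0.17087.
Gradient magnitude |∇z| = √(a² + b²) = √(0.59308 + 0.02920) = 0.78885.
True dip = arctan(0.78885) = 38.27°, dipping toward ESE (azimuth ≈ 103°).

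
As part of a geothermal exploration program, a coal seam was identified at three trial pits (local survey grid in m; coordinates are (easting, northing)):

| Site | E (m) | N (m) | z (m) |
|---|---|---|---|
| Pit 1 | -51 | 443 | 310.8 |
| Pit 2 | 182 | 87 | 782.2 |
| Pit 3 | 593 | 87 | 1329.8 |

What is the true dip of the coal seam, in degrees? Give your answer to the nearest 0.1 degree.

Let the plane be z = a·E + b·N + c.
Pit 2−Pit 1: 233a − 356b = 471.4;  Pit 3−Pit 1: 644a − 356b = 1019.
Solving gives a = 1.33236, b = −0.45214.
Gradient magnitude |∇z| = √(a² + b²) = √(1.77518 + 0.20443) = 1.40699.
True dip = arctan(1.40699) = 54.6°, dipping toward WNW (azimuth ≈ 289°).

54.6°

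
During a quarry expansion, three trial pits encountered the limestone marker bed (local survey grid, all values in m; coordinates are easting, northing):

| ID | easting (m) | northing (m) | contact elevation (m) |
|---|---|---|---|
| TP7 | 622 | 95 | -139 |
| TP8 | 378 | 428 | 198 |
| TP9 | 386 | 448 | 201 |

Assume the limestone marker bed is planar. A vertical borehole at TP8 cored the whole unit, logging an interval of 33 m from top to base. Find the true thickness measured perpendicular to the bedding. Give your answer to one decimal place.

24.7 m

Let the plane be z = a·easting + b·northing + c.
TP8−TP7: −244a + 333b = 337;  TP9−TP7: −236a + 353b = 340.
Solving gives a = −0.76100, b = 0.45440.
|∇z| = √(a²+b²) = 0.88634, so dip δ = arctan(0.88634) = 41.55°.
True thickness = vertical thickness × cos δ = 33 × cos 41.55° = 24.7 m.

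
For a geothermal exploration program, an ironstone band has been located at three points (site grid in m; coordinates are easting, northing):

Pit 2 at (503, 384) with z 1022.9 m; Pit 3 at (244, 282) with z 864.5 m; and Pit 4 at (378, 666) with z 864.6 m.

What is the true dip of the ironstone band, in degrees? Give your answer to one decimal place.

Let the plane be z = a·easting + b·northing + c.
Pit 3−Pit 2: −259a − 102b = −158.4;  Pit 4−Pit 2: −125a + 282b = −158.3.
Solving gives a = 0.70890, b = −0.24712.
Gradient magnitude |∇z| = √(a² + b²) = √(0.50254 + 0.06107) = 0.75074.
True dip = arctan(0.75074) = 36.9°, dipping toward WNW (azimuth ≈ 289°).

36.9°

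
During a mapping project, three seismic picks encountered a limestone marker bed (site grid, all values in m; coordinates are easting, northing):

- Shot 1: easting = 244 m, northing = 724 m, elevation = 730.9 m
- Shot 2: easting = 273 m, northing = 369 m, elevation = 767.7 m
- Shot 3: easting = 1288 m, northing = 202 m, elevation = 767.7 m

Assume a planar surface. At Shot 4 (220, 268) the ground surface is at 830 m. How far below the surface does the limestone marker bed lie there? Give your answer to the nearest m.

Let the plane be z = a·easting + b·northing + c.
Shot 2−Shot 1: 29a − 355b = 36.8;  Shot 3−Shot 1: 1044a − 522b = 36.8.
Solving gives a = −0.01729, b = −0.10507.
Then c = 730.9 − a·244 − b·724 = 811.19.
At (220, 268): z_contact = −3.8 − 28.2 + 811.19 = 779.2 m.
Depth below ground = 830 − 779.2 = 51 m.

51 m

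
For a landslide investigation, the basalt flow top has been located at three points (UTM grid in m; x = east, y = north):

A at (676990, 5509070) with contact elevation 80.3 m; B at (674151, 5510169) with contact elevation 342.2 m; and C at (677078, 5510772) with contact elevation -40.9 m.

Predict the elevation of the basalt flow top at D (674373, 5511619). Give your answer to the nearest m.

Two edge vectors: A→B = (-2839, 1099, 261.9), A→C = (88, 1702, -121.2).
Normal n = (A→B) × (A→C) = (-578952.6, -321039.6, -4928690).
So ∂z/∂x = −n_x/n_z = −0.11746582 and ∂z/∂y = −n_y/n_z = −0.06513690.
Intercept c from A: 80.3 + 79523.18 + 358843.76 = 438447.24.
At (674373, 5511619): z = −79215.8 − 359009.8 + 438447.24 = 221.7 m.

222 m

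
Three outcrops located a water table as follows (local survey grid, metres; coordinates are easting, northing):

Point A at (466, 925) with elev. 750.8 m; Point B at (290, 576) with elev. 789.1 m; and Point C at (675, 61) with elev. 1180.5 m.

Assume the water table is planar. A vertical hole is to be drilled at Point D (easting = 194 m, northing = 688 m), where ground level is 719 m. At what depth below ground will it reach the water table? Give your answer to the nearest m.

Let the plane be z = a·easting + b·northing + c.
Point B−Point A: −176a − 349b = 38.3;  Point C−Point A: 209a − 864b = 429.7.
Solving gives a = 0.51943, b = −0.37169.
Then c = 750.8 − a·466 − b·925 = 852.56.
At (194, 688): z_contact = 100.8 − 255.7 + 852.56 = 697.6 m.
Depth below ground = 719 − 697.6 = 21 m.

21 m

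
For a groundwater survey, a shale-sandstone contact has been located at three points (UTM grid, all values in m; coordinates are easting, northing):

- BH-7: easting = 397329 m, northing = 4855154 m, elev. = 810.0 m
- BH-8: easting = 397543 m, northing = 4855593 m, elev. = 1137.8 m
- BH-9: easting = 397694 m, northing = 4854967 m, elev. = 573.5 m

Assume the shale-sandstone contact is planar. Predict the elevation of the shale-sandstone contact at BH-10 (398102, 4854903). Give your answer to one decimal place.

Let the plane be z = a·easting + b·northing + c.
BH-8−BH-7: 214a + 439b = 327.8;  BH-9−BH-7: 365a − 187b = −236.5.
Solving gives a = −0.212355870, b = 0.850214479.
Then c = 810 − a·397329 − b·4855154 = −4042737.08.
At (398102, 4854903): z = −84539.3 + 4127708.8 − 4042737.08 = 432.4 m.

432.4 m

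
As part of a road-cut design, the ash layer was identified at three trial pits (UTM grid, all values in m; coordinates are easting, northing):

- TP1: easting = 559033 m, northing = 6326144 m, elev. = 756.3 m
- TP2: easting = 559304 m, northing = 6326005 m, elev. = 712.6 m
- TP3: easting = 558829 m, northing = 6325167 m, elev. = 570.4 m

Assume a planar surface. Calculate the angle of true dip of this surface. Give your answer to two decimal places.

Let the plane be z = a·easting + b·northing + c.
TP2−TP1: 271a − 139b = −43.7;  TP3−TP1: −204a − 977b = −185.9.
Solving gives a = −0.05750, b = 0.20228.
Gradient magnitude |∇z| = √(a² + b²) = √(0.00331 + 0.04092) = 0.21030.
True dip = arctan(0.21030) = 11.88°, dipping toward SSE (azimuth ≈ 164°).

11.88°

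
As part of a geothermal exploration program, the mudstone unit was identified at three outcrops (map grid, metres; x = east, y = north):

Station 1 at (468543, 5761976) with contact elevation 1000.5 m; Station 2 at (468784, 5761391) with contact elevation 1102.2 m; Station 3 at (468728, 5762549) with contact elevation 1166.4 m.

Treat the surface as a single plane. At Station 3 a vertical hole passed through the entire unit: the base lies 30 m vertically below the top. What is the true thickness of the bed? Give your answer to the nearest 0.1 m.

25.3 m

Two edge vectors: Station 1→Station 2 = (241, -585, 101.7), Station 1→Station 3 = (185, 573, 165.9).
Normal n = (Station 1→Station 2) × (Station 1→Station 3) = (-155325.6, -21167.4, 246318).
So ∂z/∂x = −n_x/n_z = 0.63059 and ∂z/∂y = −n_y/n_z = 0.08594.
|∇z| = √(a²+b²) = 0.63642, so dip δ = arctan(0.63642) = 32.47°.
True thickness = vertical thickness × cos δ = 30 × cos 32.47° = 25.3 m.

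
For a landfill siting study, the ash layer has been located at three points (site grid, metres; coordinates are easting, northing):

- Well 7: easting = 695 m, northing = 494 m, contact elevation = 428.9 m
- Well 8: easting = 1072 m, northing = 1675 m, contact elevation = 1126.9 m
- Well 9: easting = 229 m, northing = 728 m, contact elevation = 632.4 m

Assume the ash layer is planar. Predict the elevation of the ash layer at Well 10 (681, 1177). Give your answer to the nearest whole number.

861 m

Two edge vectors: Well 7→Well 8 = (377, 1181, 698), Well 7→Well 9 = (-466, 234, 203.5).
Normal n = (Well 7→Well 8) × (Well 7→Well 9) = (77001.5, -401987.5, 638564).
So ∂z/∂easting = −n_x/n_z = −0.12059 and ∂z/∂northing = −n_y/n_z = 0.62952.
Intercept c from Well 7: 428.9 + 83.81 − 310.98 = 201.72.
At (681, 1177): z = −82.1 + 740.9 + 201.72 = 860.5 m.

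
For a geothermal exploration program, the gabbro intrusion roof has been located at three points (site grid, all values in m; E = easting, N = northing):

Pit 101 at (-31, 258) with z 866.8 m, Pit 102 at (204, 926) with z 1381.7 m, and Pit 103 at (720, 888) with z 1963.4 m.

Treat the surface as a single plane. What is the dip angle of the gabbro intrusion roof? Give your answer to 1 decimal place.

Let the plane be z = a·E + b·N + c.
Pit 102−Pit 101: 235a + 668b = 514.9;  Pit 103−Pit 101: 751a + 630b = 1096.6.
Solving gives a = 1.15419, b = 0.36477.
Gradient magnitude |∇z| = √(a² + b²) = √(1.33215 + 0.13306) = 1.21046.
True dip = arctan(1.21046) = 50.4°, dipping toward WSW (azimuth ≈ 252°).

50.4°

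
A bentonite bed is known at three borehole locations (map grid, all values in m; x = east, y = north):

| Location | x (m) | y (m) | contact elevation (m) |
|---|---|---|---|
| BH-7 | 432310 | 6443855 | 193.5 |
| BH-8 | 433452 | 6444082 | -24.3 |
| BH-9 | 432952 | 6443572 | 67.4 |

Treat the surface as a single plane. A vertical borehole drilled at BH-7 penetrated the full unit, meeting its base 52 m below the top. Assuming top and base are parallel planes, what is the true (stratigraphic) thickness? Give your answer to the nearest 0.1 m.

51.1 m

Two edge vectors: BH-7→BH-8 = (1142, 227, -217.8), BH-7→BH-9 = (642, -283, -126.1).
Normal n = (BH-7→BH-8) × (BH-7→BH-9) = (-90262.1, 4178.6, -468920).
So ∂z/∂x = −n_x/n_z = −0.19249 and ∂z/∂y = −n_y/n_z = 0.00891.
|∇z| = √(a²+b²) = 0.19270, so dip δ = arctan(0.19270) = 10.91°.
True thickness = vertical thickness × cos δ = 52 × cos 10.91° = 51.1 m.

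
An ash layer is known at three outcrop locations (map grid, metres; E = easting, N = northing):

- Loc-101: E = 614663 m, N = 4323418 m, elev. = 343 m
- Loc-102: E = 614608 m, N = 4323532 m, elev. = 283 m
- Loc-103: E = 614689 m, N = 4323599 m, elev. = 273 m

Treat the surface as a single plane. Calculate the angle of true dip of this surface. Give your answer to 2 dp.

25.38°

Two edge vectors: Loc-101→Loc-102 = (-55, 114, -60), Loc-101→Loc-103 = (26, 181, -70).
Normal n = (Loc-101→Loc-102) × (Loc-101→Loc-103) = (2880, -5410, -12919).
So ∂z/∂E = −n_x/n_z = 0.22293 and ∂z/∂N = −n_y/n_z = −0.41876.
Gradient magnitude |∇z| = √(a² + b²) = √(0.04970 + 0.17536) = 0.47440.
True dip = arctan(0.47440) = 25.38°, dipping toward NNW (azimuth ≈ 332°).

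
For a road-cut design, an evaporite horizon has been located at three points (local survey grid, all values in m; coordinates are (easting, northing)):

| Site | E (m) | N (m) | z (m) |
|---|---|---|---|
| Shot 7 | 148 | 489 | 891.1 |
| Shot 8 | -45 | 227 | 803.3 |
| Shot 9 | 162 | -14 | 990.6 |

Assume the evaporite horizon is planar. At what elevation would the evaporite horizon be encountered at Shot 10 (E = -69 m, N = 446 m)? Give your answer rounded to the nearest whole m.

Two edge vectors: Shot 7→Shot 8 = (-193, -262, -87.8), Shot 7→Shot 9 = (14, -503, 99.5).
Normal n = (Shot 7→Shot 8) × (Shot 7→Shot 9) = (-70232.4, 17974.3, 100747).
So ∂z/∂E = −n_x/n_z = 0.69712 and ∂z/∂N = −n_y/n_z = −0.17841.
Intercept c from Shot 7: 891.1 − 103.17 + 87.24 = 875.17.
At (-69, 446): z = −48.1 − 79.6 + 875.17 = 747.5 m.

747 m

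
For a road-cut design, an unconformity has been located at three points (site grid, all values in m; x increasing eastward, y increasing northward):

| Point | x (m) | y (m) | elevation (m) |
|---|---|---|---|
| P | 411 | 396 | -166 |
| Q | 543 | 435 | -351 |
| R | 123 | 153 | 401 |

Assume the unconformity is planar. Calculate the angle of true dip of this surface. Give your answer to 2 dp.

Two edge vectors: P→Q = (132, 39, -185), P→R = (-288, -243, 567).
Normal n = (P→Q) × (P→R) = (-22842, -21564, -20844).
So ∂z/∂x = −n_x/n_z = −1.09585 and ∂z/∂y = −n_y/n_z = −1.03454.
Gradient magnitude |∇z| = √(a² + b²) = √(1.20090 + 1.07028) = 1.50704.
True dip = arctan(1.50704) = 56.43°, dipping toward NE (azimuth ≈ 047°).

56.43°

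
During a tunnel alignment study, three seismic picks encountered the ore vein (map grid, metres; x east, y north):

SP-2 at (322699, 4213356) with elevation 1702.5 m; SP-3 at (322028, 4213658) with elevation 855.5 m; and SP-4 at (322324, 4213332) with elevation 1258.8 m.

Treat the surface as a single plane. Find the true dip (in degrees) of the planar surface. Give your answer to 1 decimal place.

50.3°

Two edge vectors: SP-2→SP-3 = (-671, 302, -847), SP-2→SP-4 = (-375, -24, -443.7).
Normal n = (SP-2→SP-3) × (SP-2→SP-4) = (-154325.4, 19902.3, 129354).
So ∂z/∂x = −n_x/n_z = 1.19305 and ∂z/∂y = −n_y/n_z = −0.15386.
Gradient magnitude |∇z| = √(a² + b²) = √(1.42336 + 0.02367) = 1.20293.
True dip = arctan(1.20293) = 50.3°, dipping toward W (azimuth ≈ 277°).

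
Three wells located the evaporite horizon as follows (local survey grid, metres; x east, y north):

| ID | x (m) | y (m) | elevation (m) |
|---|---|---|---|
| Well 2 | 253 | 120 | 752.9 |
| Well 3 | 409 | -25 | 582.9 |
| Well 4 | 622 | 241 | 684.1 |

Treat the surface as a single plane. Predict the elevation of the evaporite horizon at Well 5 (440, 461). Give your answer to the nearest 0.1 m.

Two edge vectors: Well 2→Well 3 = (156, -145, -170), Well 2→Well 4 = (369, 121, -68.8).
Normal n = (Well 2→Well 3) × (Well 2→Well 4) = (30546, -51997.2, 72381).
So ∂z/∂x = −n_x/n_z = −0.42202 and ∂z/∂y = −n_y/n_z = 0.71838.
Intercept c from Well 2: 752.9 + 106.77 − 86.21 = 773.46.
At (440, 461): z = −185.7 + 331.2 + 773.46 = 919.0 m.

919.0 m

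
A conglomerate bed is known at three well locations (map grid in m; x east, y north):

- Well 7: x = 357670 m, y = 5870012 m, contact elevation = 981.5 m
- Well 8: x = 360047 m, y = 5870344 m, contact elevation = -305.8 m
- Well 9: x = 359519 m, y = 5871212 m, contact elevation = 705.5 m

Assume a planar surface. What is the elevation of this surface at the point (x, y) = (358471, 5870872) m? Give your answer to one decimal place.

Let the plane be z = a·x + b·y + c.
Well 8−Well 7: 2377a + 332b = −1287.3;  Well 9−Well 7: 1849a + 1200b = −276.
Solving gives a = −0.649143278, b = 0.770221601.
Then c = 981.5 − a·357670 − b·5870012 = −4288049.46.
At (358471, 5870872): z = −232699.0 + 4521872.4 − 4288049.46 = 1123.9 m.

1123.9 m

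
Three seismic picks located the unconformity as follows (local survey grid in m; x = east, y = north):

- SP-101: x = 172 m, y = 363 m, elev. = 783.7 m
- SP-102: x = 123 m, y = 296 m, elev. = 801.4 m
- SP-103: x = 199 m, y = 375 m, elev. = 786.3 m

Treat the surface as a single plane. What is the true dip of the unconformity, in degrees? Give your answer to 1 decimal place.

30.5°

Two edge vectors: SP-101→SP-102 = (-49, -67, 17.7), SP-101→SP-103 = (27, 12, 2.6).
Normal n = (SP-101→SP-102) × (SP-101→SP-103) = (-386.6, 605.3, 1221).
So ∂z/∂x = −n_x/n_z = 0.31663 and ∂z/∂y = −n_y/n_z = −0.49574.
Gradient magnitude |∇z| = √(a² + b²) = √(0.10025 + 0.24576) = 0.58823.
True dip = arctan(0.58823) = 30.5°, dipping toward NNW (azimuth ≈ 327°).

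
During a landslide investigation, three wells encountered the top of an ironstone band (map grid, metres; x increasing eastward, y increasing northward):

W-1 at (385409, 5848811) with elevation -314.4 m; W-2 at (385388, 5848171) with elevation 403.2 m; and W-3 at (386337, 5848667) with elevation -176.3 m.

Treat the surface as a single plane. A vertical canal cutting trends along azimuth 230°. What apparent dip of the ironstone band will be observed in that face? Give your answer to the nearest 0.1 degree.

Let the plane be z = a·x + b·y + c.
W-2−W-1: −21a − 640b = 717.6;  W-3−W-1: 928a − 144b = 138.1.
Solving gives a = −0.02504, b = −1.12043.
Unit vector along 230° is (sin 230°, cos 230°) = (-0.7660, -0.6428).
Slope in that direction = a·(-0.7660) + b·(-0.6428) = 0.73938.
Apparent dip = arctan|0.73938| = 36.5° (true dip is 48.3°, so apparent ≤ true as expected).

36.5°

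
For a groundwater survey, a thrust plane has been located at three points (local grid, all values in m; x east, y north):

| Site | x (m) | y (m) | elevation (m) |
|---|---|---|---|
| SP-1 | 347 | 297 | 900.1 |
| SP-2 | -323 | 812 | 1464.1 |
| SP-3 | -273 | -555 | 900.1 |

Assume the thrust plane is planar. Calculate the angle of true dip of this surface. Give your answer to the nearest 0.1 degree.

Let the plane be z = a·x + b·y + c.
SP-2−SP-1: −670a + 515b = 564;  SP-3−SP-1: −620a − 852b = 0.
Solving gives a = −0.53983, b = 0.39284.
Gradient magnitude |∇z| = √(a² + b²) = √(0.29142 + 0.15432) = 0.66764.
True dip = arctan(0.66764) = 33.7°, dipping toward SE (azimuth ≈ 126°).

33.7°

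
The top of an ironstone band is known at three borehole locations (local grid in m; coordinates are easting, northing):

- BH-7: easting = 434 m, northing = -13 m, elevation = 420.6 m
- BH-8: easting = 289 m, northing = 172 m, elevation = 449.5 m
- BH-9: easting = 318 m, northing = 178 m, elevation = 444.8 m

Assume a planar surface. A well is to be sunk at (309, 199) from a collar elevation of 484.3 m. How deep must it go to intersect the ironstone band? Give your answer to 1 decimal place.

Let the plane be z = a·easting + b·northing + c.
BH-8−BH-7: −145a + 185b = 28.9;  BH-9−BH-7: −116a + 191b = 24.2.
Solving gives a = −0.16727, b = 0.02512.
Then c = 420.6 − a·434 − b·-13 = 493.52.
At (309, 199): z_contact = −51.69 + 5.00 + 493.52 = 446.83 m.
Depth below ground = 484.3 − 446.83 = 37.5 m.

37.5 m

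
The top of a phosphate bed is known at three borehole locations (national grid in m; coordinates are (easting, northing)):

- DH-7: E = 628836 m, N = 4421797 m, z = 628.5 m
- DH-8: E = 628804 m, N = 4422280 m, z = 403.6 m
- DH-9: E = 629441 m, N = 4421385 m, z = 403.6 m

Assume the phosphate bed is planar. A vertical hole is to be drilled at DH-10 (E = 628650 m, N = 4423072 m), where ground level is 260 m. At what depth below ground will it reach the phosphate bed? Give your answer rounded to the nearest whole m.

Two edge vectors: DH-7→DH-8 = (-32, 483, -224.9), DH-7→DH-9 = (605, -412, -224.9).
Normal n = (DH-7→DH-8) × (DH-7→DH-9) = (-201285.5, -143261.3, -279031).
So ∂z/∂E = −n_x/n_z = −0.72137325 and ∂z/∂N = −n_y/n_z = −0.51342431.
Intercept c from DH-7: 628.5 + 453625.47 + 2270258.10 = 2724512.07.
At (628650, 4423072): z_contact = −453491.3 − 2270912.7 + 2724512.07 = 108.1 m.
Depth below ground = 260 − 108.1 = 152 m.

152 m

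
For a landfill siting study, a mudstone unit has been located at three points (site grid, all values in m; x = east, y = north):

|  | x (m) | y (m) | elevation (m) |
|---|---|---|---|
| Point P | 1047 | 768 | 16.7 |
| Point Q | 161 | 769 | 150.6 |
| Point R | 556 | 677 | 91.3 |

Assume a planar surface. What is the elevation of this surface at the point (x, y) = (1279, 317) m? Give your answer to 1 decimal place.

Two edge vectors: Point P→Point Q = (-886, 1, 133.9), Point P→Point R = (-491, -91, 74.6).
Normal n = (Point P→Point Q) × (Point P→Point R) = (12259.5, 350.7, 81117).
So ∂z/∂x = −n_x/n_z = −0.151134 and ∂z/∂y = −n_y/n_z = −0.004323.
Intercept c from Point P: 16.7 + 158.24 + 3.32 = 178.26.
At (1279, 317): z = −193.3 − 1.4 + 178.26 = -16.4 m.

-16.4 m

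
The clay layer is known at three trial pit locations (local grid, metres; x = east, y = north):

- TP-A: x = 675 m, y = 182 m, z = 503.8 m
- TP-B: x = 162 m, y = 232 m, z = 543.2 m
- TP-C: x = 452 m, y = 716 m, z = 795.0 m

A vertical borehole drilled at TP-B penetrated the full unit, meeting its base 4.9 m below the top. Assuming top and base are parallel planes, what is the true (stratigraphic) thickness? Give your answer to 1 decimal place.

4.3 m

Let the plane be z = a·x + b·y + c.
TP-B−TP-A: −513a + 50b = 39.4;  TP-C−TP-A: −223a + 534b = 291.2.
Solving gives a = −0.02466, b = 0.53502.
|∇z| = √(a²+b²) = 0.53559, so dip δ = arctan(0.53559) = 28.17°.
True thickness = vertical thickness × cos δ = 4.9 × cos 28.17° = 4.3 m.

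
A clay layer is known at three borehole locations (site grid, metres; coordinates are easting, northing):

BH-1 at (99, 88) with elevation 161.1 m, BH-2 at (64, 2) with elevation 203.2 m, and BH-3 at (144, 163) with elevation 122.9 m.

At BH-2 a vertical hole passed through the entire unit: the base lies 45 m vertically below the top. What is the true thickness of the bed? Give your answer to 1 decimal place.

Let the plane be z = a·easting + b·northing + c.
BH-2−BH-1: −35a − 86b = 42.1;  BH-3−BH-1: 45a + 75b = −38.2.
Solving gives a = −0.10257, b = −0.44779.
|∇z| = √(a²+b²) = 0.45939, so dip δ = arctan(0.45939) = 24.67°.
True thickness = vertical thickness × cos δ = 45 × cos 24.67° = 40.9 m.

40.9 m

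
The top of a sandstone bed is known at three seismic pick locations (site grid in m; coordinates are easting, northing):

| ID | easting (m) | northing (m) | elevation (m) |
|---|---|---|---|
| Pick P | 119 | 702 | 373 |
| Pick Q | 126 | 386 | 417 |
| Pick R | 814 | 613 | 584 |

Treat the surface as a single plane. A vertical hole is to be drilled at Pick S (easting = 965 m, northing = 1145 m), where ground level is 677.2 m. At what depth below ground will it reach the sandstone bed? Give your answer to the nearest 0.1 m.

Let the plane be z = a·easting + b·northing + c.
Pick Q−Pick P: 7a − 316b = 44;  Pick R−Pick P: 695a − 89b = 211.
Solving gives a = 0.286579, b = −0.132892.
Then c = 373 − a·119 − b·702 = 432.19.
At (965, 1145): z_contact = 276.55 − 152.16 + 432.19 = 556.57 m.
Depth below ground = 677.2 − 556.57 = 120.6 m.

120.6 m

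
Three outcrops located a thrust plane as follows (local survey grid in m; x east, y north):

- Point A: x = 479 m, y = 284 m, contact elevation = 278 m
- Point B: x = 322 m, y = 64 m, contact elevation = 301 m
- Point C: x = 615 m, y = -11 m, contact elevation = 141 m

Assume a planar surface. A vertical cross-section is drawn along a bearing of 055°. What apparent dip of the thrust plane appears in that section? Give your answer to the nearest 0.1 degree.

14.5°

Two edge vectors: Point A→Point B = (-157, -220, 23), Point A→Point C = (136, -295, -137).
Normal n = (Point A→Point B) × (Point A→Point C) = (36925, -18381, 76235).
So ∂z/∂x = −n_x/n_z = −0.48436 and ∂z/∂y = −n_y/n_z = 0.24111.
Unit vector along 055° is (sin 55°, cos 55°) = (0.8192, 0.5736).
Slope in that direction = a·(0.8192) + b·(0.5736) = −0.25847.
Apparent dip = arctan|0.25847| = 14.5° (true dip is 28.4°, so apparent ≤ true as expected).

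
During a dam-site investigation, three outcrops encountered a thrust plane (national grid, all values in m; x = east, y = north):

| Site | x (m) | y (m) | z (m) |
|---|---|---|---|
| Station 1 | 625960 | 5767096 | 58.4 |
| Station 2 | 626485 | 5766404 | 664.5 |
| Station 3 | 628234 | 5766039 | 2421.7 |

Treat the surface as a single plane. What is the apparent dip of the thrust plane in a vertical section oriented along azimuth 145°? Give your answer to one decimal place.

33.8°

Let the plane be z = a·x + b·y + c.
Station 2−Station 1: 525a − 692b = 606.1;  Station 3−Station 1: 2274a − 1057b = 2363.3.
Solving gives a = 0.97651, b = −0.13502.
Unit vector along 145° is (sin 145°, cos 145°) = (0.5736, -0.8192).
Slope in that direction = a·(0.5736) + b·(-0.8192) = 0.67070.
Apparent dip = arctan|0.67070| = 33.8° (true dip is 44.6°, so apparent ≤ true as expected).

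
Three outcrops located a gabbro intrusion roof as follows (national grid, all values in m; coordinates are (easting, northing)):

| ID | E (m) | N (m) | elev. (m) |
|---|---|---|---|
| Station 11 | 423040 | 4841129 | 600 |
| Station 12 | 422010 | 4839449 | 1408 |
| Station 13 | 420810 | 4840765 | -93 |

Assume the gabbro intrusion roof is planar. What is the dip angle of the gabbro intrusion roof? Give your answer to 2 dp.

Two edge vectors: Station 11→Station 12 = (-1030, -1680, 808), Station 11→Station 13 = (-2230, -364, -693).
Normal n = (Station 11→Station 12) × (Station 11→Station 13) = (1458352, -2515630, -3371480).
So ∂z/∂E = −n_x/n_z = 0.43256 and ∂z/∂N = −n_y/n_z = −0.74615.
Gradient magnitude |∇z| = √(a² + b²) = √(0.18710 + 0.55674) = 0.86246.
True dip = arctan(0.86246) = 40.78°, dipping toward NNW (azimuth ≈ 330°).

40.78°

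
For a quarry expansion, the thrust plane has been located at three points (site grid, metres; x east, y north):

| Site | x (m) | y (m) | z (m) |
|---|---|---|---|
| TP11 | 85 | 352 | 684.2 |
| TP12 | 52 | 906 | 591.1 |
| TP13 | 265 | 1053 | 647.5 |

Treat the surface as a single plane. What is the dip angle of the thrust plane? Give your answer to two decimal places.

21.50°

Let the plane be z = a·x + b·y + c.
TP12−TP11: −33a + 554b = −93.1;  TP13−TP11: 180a + 701b = −36.7.
Solving gives a = 0.36573, b = −0.14627.
Gradient magnitude |∇z| = √(a² + b²) = √(0.13376 + 0.02139) = 0.39390.
True dip = arctan(0.39390) = 21.50°, dipping toward WNW (azimuth ≈ 292°).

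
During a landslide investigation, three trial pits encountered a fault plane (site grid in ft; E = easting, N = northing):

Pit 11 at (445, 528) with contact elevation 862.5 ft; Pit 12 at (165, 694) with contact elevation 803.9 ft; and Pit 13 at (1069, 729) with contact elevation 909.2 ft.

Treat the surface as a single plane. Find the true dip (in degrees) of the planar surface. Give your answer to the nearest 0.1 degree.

10.8°

Let the plane be z = a·E + b·N + c.
Pit 12−Pit 11: −280a + 166b = −58.6;  Pit 13−Pit 11: 624a + 201b = 46.7.
Solving gives a = 0.12217, b = −0.14694.
Gradient magnitude |∇z| = √(a² + b²) = √(0.01493 + 0.02159) = 0.19109.
True dip = arctan(0.19109) = 10.8°, dipping toward NW (azimuth ≈ 320°).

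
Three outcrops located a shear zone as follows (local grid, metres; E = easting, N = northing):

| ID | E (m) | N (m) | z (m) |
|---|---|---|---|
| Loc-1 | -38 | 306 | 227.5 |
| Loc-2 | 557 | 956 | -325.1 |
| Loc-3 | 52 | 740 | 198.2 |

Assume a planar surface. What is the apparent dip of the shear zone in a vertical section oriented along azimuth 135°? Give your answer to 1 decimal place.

41.9°

Two edge vectors: Loc-1→Loc-2 = (595, 650, -552.6), Loc-1→Loc-3 = (90, 434, -29.3).
Normal n = (Loc-1→Loc-2) × (Loc-1→Loc-3) = (220783.4, -32300.5, 199730).
So ∂z/∂E = −n_x/n_z = −1.10541 and ∂z/∂N = −n_y/n_z = 0.16172.
Unit vector along 135° is (sin 135°, cos 135°) = (0.7071, -0.7071).
Slope in that direction = a·(0.7071) + b·(-0.7071) = −0.89600.
Apparent dip = arctan|0.89600| = 41.9° (true dip is 48.2°, so apparent ≤ true as expected).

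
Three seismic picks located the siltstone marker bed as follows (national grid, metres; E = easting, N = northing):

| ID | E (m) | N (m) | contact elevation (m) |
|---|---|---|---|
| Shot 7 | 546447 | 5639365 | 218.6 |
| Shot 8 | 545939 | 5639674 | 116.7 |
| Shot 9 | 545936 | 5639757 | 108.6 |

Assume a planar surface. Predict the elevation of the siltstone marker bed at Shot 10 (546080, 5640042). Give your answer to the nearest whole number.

103 m

Two edge vectors: Shot 7→Shot 8 = (-508, 309, -101.9), Shot 7→Shot 9 = (-511, 392, -110).
Normal n = (Shot 7→Shot 8) × (Shot 7→Shot 9) = (5954.8, -3809.1, -41237).
So ∂z/∂E = −n_x/n_z = 0.14440430 and ∂z/∂N = −n_y/n_z = −0.09237093.
Intercept c from Shot 7: 218.6 − 78909.29 + 520913.38 = 442222.69.
At (546080, 5640042): z = 78856.3 − 520975.9 + 442222.69 = 103.1 m.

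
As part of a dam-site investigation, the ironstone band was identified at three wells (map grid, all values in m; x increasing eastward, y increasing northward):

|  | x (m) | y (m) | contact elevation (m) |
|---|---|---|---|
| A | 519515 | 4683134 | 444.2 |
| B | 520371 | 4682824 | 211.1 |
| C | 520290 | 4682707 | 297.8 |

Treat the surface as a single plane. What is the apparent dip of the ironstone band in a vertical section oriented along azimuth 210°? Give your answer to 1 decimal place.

Two edge vectors: A→B = (856, -310, -233.1), A→C = (775, -427, -146.4).
Normal n = (A→B) × (A→C) = (-54149.7, -55334.1, -125262).
So ∂z/∂x = −n_x/n_z = −0.43229 and ∂z/∂y = −n_y/n_z = −0.44175.
Unit vector along 210° is (sin 210°, cos 210°) = (-0.5000, -0.8660).
Slope in that direction = a·(-0.5000) + b·(-0.8660) = 0.59871.
Apparent dip = arctan|0.59871| = 30.9° (true dip is 31.7°, so apparent ≤ true as expected).

30.9°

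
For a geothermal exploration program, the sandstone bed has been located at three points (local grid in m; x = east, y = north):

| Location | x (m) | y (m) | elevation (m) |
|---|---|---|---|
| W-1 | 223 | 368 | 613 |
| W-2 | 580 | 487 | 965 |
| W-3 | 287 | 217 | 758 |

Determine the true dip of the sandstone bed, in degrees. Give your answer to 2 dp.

Two edge vectors: W-1→W-2 = (357, 119, 352), W-1→W-3 = (64, -151, 145).
Normal n = (W-1→W-2) × (W-1→W-3) = (70407, -29237, -61523).
So ∂z/∂x = −n_x/n_z = 1.14440 and ∂z/∂y = −n_y/n_z = −0.47522.
Gradient magnitude |∇z| = √(a² + b²) = √(1.30965 + 0.22583) = 1.23915.
True dip = arctan(1.23915) = 51.10°, dipping toward WNW (azimuth ≈ 293°).

51.10°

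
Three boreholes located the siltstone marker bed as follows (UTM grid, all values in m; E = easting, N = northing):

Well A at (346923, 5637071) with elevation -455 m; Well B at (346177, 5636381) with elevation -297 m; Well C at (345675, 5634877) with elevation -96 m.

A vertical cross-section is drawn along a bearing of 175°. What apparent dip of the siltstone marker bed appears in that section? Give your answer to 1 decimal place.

Let the plane be z = a·E + b·N + c.
Well B−Well A: −746a − 690b = 158;  Well C−Well A: −1248a − 2194b = 359.
Solving gives a = −0.12757, b = −0.09106.
Unit vector along 175° is (sin 175°, cos 175°) = (0.0872, -0.9962).
Slope in that direction = a·(0.0872) + b·(-0.9962) = 0.07960.
Apparent dip = arctan|0.07960| = 4.6° (true dip is 8.9°, so apparent ≤ true as expected).

4.6°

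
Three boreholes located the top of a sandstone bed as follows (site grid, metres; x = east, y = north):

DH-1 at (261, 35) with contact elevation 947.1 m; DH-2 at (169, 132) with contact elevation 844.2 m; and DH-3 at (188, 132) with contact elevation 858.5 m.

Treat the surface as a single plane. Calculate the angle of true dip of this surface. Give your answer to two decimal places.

39.65°

Let the plane be z = a·x + b·y + c.
DH-2−DH-1: −92a + 97b = −102.9;  DH-3−DH-1: −73a + 97b = −88.6.
Solving gives a = 0.75263, b = −0.34699.
Gradient magnitude |∇z| = √(a² + b²) = √(0.56645 + 0.12040) = 0.82877.
True dip = arctan(0.82877) = 39.65°, dipping toward WNW (azimuth ≈ 295°).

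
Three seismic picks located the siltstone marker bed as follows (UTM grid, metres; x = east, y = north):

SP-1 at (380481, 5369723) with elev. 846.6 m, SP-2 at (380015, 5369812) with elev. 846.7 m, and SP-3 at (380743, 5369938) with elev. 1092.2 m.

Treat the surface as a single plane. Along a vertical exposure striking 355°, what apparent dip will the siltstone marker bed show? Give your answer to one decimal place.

42.2°

Let the plane be z = a·x + b·y + c.
SP-2−SP-1: −466a + 89b = 0.1;  SP-3−SP-1: 262a + 215b = 245.6.
Solving gives a = 0.17681, b = 0.92687.
Unit vector along 355° is (sin 355°, cos 355°) = (-0.0872, 0.9962).
Slope in that direction = a·(-0.0872) + b·(0.9962) = 0.90793.
Apparent dip = arctan|0.90793| = 42.2° (true dip is 43.3°, so apparent ≤ true as expected).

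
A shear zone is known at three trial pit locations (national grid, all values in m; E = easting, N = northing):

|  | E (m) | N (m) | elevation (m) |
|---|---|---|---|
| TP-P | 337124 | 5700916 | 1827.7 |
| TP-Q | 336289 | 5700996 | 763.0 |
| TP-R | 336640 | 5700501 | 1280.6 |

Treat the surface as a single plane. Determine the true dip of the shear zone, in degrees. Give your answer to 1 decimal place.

51.8°

Let the plane be z = a·E + b·N + c.
TP-Q−TP-P: −835a + 80b = −1064.7;  TP-R−TP-P: −484a − 415b = −547.1.
Solving gives a = 1.26054, b = −0.15182.
Gradient magnitude |∇z| = √(a² + b²) = √(1.58897 + 0.02305) = 1.26965.
True dip = arctan(1.26965) = 51.8°, dipping toward W (azimuth ≈ 277°).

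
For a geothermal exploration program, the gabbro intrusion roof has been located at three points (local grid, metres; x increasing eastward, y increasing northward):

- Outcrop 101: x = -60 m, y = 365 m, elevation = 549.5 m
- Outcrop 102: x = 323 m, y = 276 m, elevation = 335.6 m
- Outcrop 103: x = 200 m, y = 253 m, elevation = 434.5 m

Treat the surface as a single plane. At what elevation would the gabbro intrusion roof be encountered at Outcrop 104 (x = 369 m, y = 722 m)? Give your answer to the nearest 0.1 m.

Two edge vectors: Outcrop 101→Outcrop 102 = (383, -89, -213.9), Outcrop 101→Outcrop 103 = (260, -112, -115).
Normal n = (Outcrop 101→Outcrop 102) × (Outcrop 101→Outcrop 103) = (-13721.8, -11569, -19756).
So ∂z/∂x = −n_x/n_z = −0.69456 and ∂z/∂y = −n_y/n_z = −0.58559.
Intercept c from Outcrop 101: 549.5 − 41.67 + 213.74 = 721.57.
At (369, 722): z = −256.3 − 422.8 + 721.57 = 42.5 m.

42.5 m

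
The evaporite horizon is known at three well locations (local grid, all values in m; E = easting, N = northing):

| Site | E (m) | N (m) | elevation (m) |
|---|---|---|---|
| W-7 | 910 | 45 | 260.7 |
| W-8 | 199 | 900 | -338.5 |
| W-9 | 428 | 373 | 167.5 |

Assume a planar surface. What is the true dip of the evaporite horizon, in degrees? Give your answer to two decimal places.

54.56°

Two edge vectors: W-7→W-8 = (-711, 855, -599.2), W-7→W-9 = (-482, 328, -93.2).
Normal n = (W-7→W-8) × (W-7→W-9) = (116851.6, 222549.2, 178902).
So ∂z/∂E = −n_x/n_z = −0.65316 and ∂z/∂N = −n_y/n_z = −1.24397.
Gradient magnitude |∇z| = √(a² + b²) = √(0.42662 + 1.54747) = 1.40502.
True dip = arctan(1.40502) = 54.56°, dipping toward NNE (azimuth ≈ 028°).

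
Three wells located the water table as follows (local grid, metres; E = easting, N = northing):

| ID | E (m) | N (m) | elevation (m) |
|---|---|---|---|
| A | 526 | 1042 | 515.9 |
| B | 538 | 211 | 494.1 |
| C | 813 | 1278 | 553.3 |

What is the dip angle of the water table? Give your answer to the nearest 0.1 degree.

Two edge vectors: A→B = (12, -831, -21.8), A→C = (287, 236, 37.4).
Normal n = (A→B) × (A→C) = (-25934.6, -6705.4, 241329).
So ∂z/∂E = −n_x/n_z = 0.10747 and ∂z/∂N = −n_y/n_z = 0.02779.
Gradient magnitude |∇z| = √(a² + b²) = √(0.01155 + 0.00077) = 0.11100.
True dip = arctan(0.11100) = 6.3°, dipping toward WSW (azimuth ≈ 256°).

6.3°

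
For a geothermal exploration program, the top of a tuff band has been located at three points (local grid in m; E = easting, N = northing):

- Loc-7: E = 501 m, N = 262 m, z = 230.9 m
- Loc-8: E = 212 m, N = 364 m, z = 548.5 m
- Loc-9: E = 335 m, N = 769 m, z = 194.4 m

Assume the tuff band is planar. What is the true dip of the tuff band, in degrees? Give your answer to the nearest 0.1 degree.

53.7°

Two edge vectors: Loc-7→Loc-8 = (-289, 102, 317.6), Loc-7→Loc-9 = (-166, 507, -36.5).
Normal n = (Loc-7→Loc-8) × (Loc-7→Loc-9) = (-164746.2, -63270.1, -129591).
So ∂z/∂E = −n_x/n_z = −1.27128 and ∂z/∂N = −n_y/n_z = −0.48823.
Gradient magnitude |∇z| = √(a² + b²) = √(1.61615 + 0.23837) = 1.36181.
True dip = arctan(1.36181) = 53.7°, dipping toward ENE (azimuth ≈ 069°).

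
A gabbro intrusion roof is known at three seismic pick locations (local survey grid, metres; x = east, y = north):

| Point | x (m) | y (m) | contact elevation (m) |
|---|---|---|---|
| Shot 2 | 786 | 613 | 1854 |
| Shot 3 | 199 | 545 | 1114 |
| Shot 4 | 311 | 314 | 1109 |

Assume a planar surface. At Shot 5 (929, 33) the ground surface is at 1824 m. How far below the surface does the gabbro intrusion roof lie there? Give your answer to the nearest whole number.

Let the plane be z = a·x + b·y + c.
Shot 3−Shot 2: −587a − 68b = −740;  Shot 4−Shot 2: −475a − 299b = −745.
Solving gives a = 1.19123, b = 0.59921.
Then c = 1854 − a·786 − b·613 = 550.37.
At (929, 33): z_contact = 1106.7 + 19.8 + 550.37 = 1676.8 m.
Depth below ground = 1824 − 1676.8 = 147 m.

147 m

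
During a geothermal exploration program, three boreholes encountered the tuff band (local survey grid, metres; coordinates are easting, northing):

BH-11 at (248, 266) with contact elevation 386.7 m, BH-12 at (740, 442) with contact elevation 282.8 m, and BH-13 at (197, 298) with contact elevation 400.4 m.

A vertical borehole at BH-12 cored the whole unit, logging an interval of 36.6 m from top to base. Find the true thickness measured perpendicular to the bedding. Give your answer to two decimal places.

Two edge vectors: BH-11→BH-12 = (492, 176, -103.9), BH-11→BH-13 = (-51, 32, 13.7).
Normal n = (BH-11→BH-12) × (BH-11→BH-13) = (5736, -1441.5, 24720).
So ∂z/∂easting = −n_x/n_z = −0.23204 and ∂z/∂northing = −n_y/n_z = 0.05831.
|∇z| = √(a²+b²) = 0.23925, so dip δ = arctan(0.23925) = 13.46°.
True thickness = vertical thickness × cos δ = 36.6 × cos 13.46° = 35.60 m.

35.60 m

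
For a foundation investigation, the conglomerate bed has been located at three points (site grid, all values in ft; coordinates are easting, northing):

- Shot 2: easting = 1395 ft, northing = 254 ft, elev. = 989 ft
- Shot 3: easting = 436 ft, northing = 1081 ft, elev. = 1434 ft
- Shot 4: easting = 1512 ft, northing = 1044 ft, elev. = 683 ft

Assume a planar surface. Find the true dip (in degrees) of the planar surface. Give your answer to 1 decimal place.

Two edge vectors: Shot 2→Shot 3 = (-959, 827, 445), Shot 2→Shot 4 = (117, 790, -306).
Normal n = (Shot 2→Shot 3) × (Shot 2→Shot 4) = (-604612, -241389, -854369).
So ∂z/∂easting = −n_x/n_z = −0.70767 and ∂z/∂northing = −n_y/n_z = −0.28253.
Gradient magnitude |∇z| = √(a² + b²) = √(0.50080 + 0.07983) = 0.76199.
True dip = arctan(0.76199) = 37.3°, dipping toward ENE (azimuth ≈ 068°).

37.3°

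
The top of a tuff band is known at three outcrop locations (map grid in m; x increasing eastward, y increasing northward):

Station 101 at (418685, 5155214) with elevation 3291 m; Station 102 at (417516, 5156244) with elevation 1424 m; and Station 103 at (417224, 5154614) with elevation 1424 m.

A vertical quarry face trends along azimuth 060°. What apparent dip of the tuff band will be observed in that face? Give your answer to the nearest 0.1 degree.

Let the plane be z = a·x + b·y + c.
Station 102−Station 101: −1169a + 1030b = −1867;  Station 103−Station 101: −1461a − 600b = −1867.
Solving gives a = 1.37937, b = −0.24710.
Unit vector along 060° is (sin 60°, cos 60°) = (0.8660, 0.5000).
Slope in that direction = a·(0.8660) + b·(0.5000) = 1.07102.
Apparent dip = arctan|1.07102| = 47.0° (true dip is 54.5°, so apparent ≤ true as expected).

47.0°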